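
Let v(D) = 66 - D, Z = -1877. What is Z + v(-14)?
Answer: -1797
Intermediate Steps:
Z + v(-14) = -1877 + (66 - 1*(-14)) = -1877 + (66 + 14) = -1877 + 80 = -1797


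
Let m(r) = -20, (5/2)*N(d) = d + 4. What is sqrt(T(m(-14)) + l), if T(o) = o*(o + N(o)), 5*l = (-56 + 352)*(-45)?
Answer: 2*I*sqrt(534) ≈ 46.217*I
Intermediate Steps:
l = -2664 (l = ((-56 + 352)*(-45))/5 = (296*(-45))/5 = (1/5)*(-13320) = -2664)
N(d) = 8/5 + 2*d/5 (N(d) = 2*(d + 4)/5 = 2*(4 + d)/5 = 8/5 + 2*d/5)
T(o) = o*(8/5 + 7*o/5) (T(o) = o*(o + (8/5 + 2*o/5)) = o*(8/5 + 7*o/5))
sqrt(T(m(-14)) + l) = sqrt((1/5)*(-20)*(8 + 7*(-20)) - 2664) = sqrt((1/5)*(-20)*(8 - 140) - 2664) = sqrt((1/5)*(-20)*(-132) - 2664) = sqrt(528 - 2664) = sqrt(-2136) = 2*I*sqrt(534)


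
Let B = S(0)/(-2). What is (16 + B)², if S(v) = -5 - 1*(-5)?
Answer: 256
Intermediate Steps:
S(v) = 0 (S(v) = -5 + 5 = 0)
B = 0 (B = 0/(-2) = 0*(-½) = 0)
(16 + B)² = (16 + 0)² = 16² = 256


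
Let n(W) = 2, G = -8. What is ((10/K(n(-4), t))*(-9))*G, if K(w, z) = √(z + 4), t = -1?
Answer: 240*√3 ≈ 415.69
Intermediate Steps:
K(w, z) = √(4 + z)
((10/K(n(-4), t))*(-9))*G = ((10/(√(4 - 1)))*(-9))*(-8) = ((10/(√3))*(-9))*(-8) = ((10*(√3/3))*(-9))*(-8) = ((10*√3/3)*(-9))*(-8) = -30*√3*(-8) = 240*√3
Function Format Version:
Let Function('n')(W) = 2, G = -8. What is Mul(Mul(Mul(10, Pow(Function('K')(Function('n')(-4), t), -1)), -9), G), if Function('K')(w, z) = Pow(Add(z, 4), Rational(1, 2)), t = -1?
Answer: Mul(240, Pow(3, Rational(1, 2))) ≈ 415.69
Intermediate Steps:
Function('K')(w, z) = Pow(Add(4, z), Rational(1, 2))
Mul(Mul(Mul(10, Pow(Function('K')(Function('n')(-4), t), -1)), -9), G) = Mul(Mul(Mul(10, Pow(Pow(Add(4, -1), Rational(1, 2)), -1)), -9), -8) = Mul(Mul(Mul(10, Pow(Pow(3, Rational(1, 2)), -1)), -9), -8) = Mul(Mul(Mul(10, Mul(Rational(1, 3), Pow(3, Rational(1, 2)))), -9), -8) = Mul(Mul(Mul(Rational(10, 3), Pow(3, Rational(1, 2))), -9), -8) = Mul(Mul(-30, Pow(3, Rational(1, 2))), -8) = Mul(240, Pow(3, Rational(1, 2)))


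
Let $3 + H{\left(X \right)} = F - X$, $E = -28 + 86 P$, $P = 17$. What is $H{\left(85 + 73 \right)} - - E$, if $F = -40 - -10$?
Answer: $1243$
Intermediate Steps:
$E = 1434$ ($E = -28 + 86 \cdot 17 = -28 + 1462 = 1434$)
$F = -30$ ($F = -40 + 10 = -30$)
$H{\left(X \right)} = -33 - X$ ($H{\left(X \right)} = -3 - \left(30 + X\right) = -33 - X$)
$H{\left(85 + 73 \right)} - - E = \left(-33 - \left(85 + 73\right)\right) - \left(-1\right) 1434 = \left(-33 - 158\right) - -1434 = \left(-33 - 158\right) + 1434 = -191 + 1434 = 1243$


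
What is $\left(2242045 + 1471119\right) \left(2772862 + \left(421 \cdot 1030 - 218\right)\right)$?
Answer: $11905421190936$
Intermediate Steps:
$\left(2242045 + 1471119\right) \left(2772862 + \left(421 \cdot 1030 - 218\right)\right) = 3713164 \left(2772862 + \left(433630 - 218\right)\right) = 3713164 \left(2772862 + 433412\right) = 3713164 \cdot 3206274 = 11905421190936$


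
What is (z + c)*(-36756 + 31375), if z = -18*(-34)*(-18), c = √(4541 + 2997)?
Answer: 59277096 - 5381*√7538 ≈ 5.8810e+7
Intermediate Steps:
c = √7538 ≈ 86.822
z = -11016 (z = 612*(-18) = -11016)
(z + c)*(-36756 + 31375) = (-11016 + √7538)*(-36756 + 31375) = (-11016 + √7538)*(-5381) = 59277096 - 5381*√7538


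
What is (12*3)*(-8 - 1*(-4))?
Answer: -144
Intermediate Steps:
(12*3)*(-8 - 1*(-4)) = 36*(-8 + 4) = 36*(-4) = -144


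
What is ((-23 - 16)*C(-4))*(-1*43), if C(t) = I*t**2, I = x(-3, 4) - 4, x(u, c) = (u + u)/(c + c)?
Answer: -127452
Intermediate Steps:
x(u, c) = u/c (x(u, c) = (2*u)/((2*c)) = (2*u)*(1/(2*c)) = u/c)
I = -19/4 (I = -3/4 - 4 = -19/4 ≈ -4.7500)
C(t) = -19*t**2/4
((-23 - 16)*C(-4))*(-1*43) = ((-23 - 16)*(-19/4*(-4)**2))*(-1*43) = -(-741)*16/4*(-43) = -39*(-76)*(-43) = 2964*(-43) = -127452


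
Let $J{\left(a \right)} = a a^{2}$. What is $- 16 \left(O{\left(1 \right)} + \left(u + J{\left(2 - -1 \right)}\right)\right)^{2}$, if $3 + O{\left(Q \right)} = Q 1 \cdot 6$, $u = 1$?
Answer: $-15376$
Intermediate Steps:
$J{\left(a \right)} = a^{3}$
$O{\left(Q \right)} = -3 + 6 Q$ ($O{\left(Q \right)} = -3 + Q 1 \cdot 6 = -3 + Q 6 = -3 + 6 Q$)
$- 16 \left(O{\left(1 \right)} + \left(u + J{\left(2 - -1 \right)}\right)\right)^{2} = - 16 \left(\left(-3 + 6 \cdot 1\right) + \left(1 + \left(2 - -1\right)^{3}\right)\right)^{2} = - 16 \left(\left(-3 + 6\right) + \left(1 + \left(2 + 1\right)^{3}\right)\right)^{2} = - 16 \left(3 + \left(1 + 3^{3}\right)\right)^{2} = - 16 \left(3 + \left(1 + 27\right)\right)^{2} = - 16 \left(3 + 28\right)^{2} = - 16 \cdot 31^{2} = \left(-16\right) 961 = -15376$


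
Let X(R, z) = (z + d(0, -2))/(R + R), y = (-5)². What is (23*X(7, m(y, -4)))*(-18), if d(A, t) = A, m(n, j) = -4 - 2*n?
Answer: 11178/7 ≈ 1596.9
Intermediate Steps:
y = 25
X(R, z) = z/(2*R) (X(R, z) = (z + 0)/(R + R) = z/((2*R)) = z*(1/(2*R)) = z/(2*R))
(23*X(7, m(y, -4)))*(-18) = (23*((½)*(-4 - 2*25)/7))*(-18) = (23*((½)*(-4 - 50)*(⅐)))*(-18) = (23*((½)*(-54)*(⅐)))*(-18) = (23*(-27/7))*(-18) = -621/7*(-18) = 11178/7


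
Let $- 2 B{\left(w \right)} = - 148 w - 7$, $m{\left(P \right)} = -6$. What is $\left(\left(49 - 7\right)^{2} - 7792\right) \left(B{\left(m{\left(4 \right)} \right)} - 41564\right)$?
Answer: $253203126$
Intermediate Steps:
$B{\left(w \right)} = \frac{7}{2} + 74 w$ ($B{\left(w \right)} = - \frac{- 148 w - 7}{2} = - \frac{-7 - 148 w}{2} = \frac{7}{2} + 74 w$)
$\left(\left(49 - 7\right)^{2} - 7792\right) \left(B{\left(m{\left(4 \right)} \right)} - 41564\right) = \left(\left(49 - 7\right)^{2} - 7792\right) \left(\left(\frac{7}{2} + 74 \left(-6\right)\right) - 41564\right) = \left(42^{2} - 7792\right) \left(\left(\frac{7}{2} - 444\right) - 41564\right) = \left(1764 - 7792\right) \left(- \frac{881}{2} - 41564\right) = \left(-6028\right) \left(- \frac{84009}{2}\right) = 253203126$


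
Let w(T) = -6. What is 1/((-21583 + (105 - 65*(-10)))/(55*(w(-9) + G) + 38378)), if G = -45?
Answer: -35573/20828 ≈ -1.7079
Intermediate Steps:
1/((-21583 + (105 - 65*(-10)))/(55*(w(-9) + G) + 38378)) = 1/((-21583 + (105 - 65*(-10)))/(55*(-6 - 45) + 38378)) = 1/((-21583 + (105 + 650))/(55*(-51) + 38378)) = 1/((-21583 + 755)/(-2805 + 38378)) = 1/(-20828/35573) = -35573/20828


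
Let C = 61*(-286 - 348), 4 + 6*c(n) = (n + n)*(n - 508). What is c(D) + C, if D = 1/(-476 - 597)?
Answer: -133581250811/3453987 ≈ -38675.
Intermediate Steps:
D = -1/1073 (D = 1/(-1073) = -1/1073 ≈ -0.00093197)
c(n) = -2/3 + n*(-508 + n)/3 (c(n) = -2/3 + ((n + n)*(n - 508))/6 = -2/3 + ((2*n)*(-508 + n))/6 = -2/3 + (2*n*(-508 + n))/6 = -2/3 + n*(-508 + n)/3)
C = -38674 (C = 61*(-634) = -38674)
c(D) + C = (-2/3 - 508/3*(-1/1073) + (-1/1073)**2/3) - 38674 = (-2/3 + 508/3219 + (1/3)*(1/1151329)) - 38674 = (-2/3 + 508/3219 + 1/3453987) - 38674 = -1757573/3453987 - 38674 = -133581250811/3453987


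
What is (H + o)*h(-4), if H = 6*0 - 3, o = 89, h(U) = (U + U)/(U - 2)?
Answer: 344/3 ≈ 114.67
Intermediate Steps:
h(U) = 2*U/(-2 + U) (h(U) = (2*U)/(-2 + U) = 2*U/(-2 + U))
H = -3 (H = 0 - 3 = -3)
(H + o)*h(-4) = (-3 + 89)*(2*(-4)/(-2 - 4)) = 86*(2*(-4)/(-6)) = 86*(2*(-4)*(-⅙)) = 86*(4/3) = 344/3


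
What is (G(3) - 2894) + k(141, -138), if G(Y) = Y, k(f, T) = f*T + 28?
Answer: -22321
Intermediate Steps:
k(f, T) = 28 + T*f (k(f, T) = T*f + 28 = 28 + T*f)
(G(3) - 2894) + k(141, -138) = (3 - 2894) + (28 - 138*141) = -2891 + (28 - 19458) = -2891 - 19430 = -22321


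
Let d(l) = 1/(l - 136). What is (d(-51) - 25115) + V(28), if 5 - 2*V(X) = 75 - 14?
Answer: -4701742/187 ≈ -25143.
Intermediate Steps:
d(l) = 1/(-136 + l)
V(X) = -28 (V(X) = 5/2 - (75 - 14)/2 = 5/2 - ½*61 = 5/2 - 61/2 = -28)
(d(-51) - 25115) + V(28) = (1/(-136 - 51) - 25115) - 28 = (1/(-187) - 25115) - 28 = (-1/187 - 25115) - 28 = -4696506/187 - 28 = -4701742/187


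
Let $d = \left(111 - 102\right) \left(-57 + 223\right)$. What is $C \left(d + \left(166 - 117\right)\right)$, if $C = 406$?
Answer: $626458$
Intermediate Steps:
$d = 1494$ ($d = 9 \cdot 166 = 1494$)
$C \left(d + \left(166 - 117\right)\right) = 406 \left(1494 + \left(166 - 117\right)\right) = 406 \left(1494 + 49\right) = 406 \cdot 1543 = 626458$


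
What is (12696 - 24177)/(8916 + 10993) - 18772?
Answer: -8691703/463 ≈ -18773.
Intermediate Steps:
(12696 - 24177)/(8916 + 10993) - 18772 = -11481/19909 - 18772 = -11481*1/19909 - 18772 = -267/463 - 18772 = -8691703/463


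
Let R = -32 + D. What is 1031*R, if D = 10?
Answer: -22682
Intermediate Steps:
R = -22 (R = -32 + 10 = -22)
1031*R = 1031*(-22) = -22682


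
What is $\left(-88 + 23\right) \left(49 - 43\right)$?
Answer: $-390$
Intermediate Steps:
$\left(-88 + 23\right) \left(49 - 43\right) = \left(-65\right) 6 = -390$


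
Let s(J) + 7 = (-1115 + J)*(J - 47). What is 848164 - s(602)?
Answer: 1132886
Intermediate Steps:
s(J) = -7 + (-1115 + J)*(-47 + J) (s(J) = -7 + (-1115 + J)*(J - 47) = -7 + (-1115 + J)*(-47 + J))
848164 - s(602) = 848164 - (52398 + 602² - 1162*602) = 848164 - (52398 + 362404 - 699524) = 848164 - 1*(-284722) = 848164 + 284722 = 1132886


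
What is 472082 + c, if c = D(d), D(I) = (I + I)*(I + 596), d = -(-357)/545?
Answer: 140452332428/297025 ≈ 4.7286e+5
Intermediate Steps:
d = 357/545 (d = -(-357)/545 = -1*(-357/545) = 357/545 ≈ 0.65505)
D(I) = 2*I*(596 + I) (D(I) = (2*I)*(596 + I) = 2*I*(596 + I))
c = 232176378/297025 (c = 2*(357/545)*(596 + 357/545) = 2*(357/545)*(325177/545) = 232176378/297025 ≈ 781.67)
472082 + c = 472082 + 232176378/297025 = 140452332428/297025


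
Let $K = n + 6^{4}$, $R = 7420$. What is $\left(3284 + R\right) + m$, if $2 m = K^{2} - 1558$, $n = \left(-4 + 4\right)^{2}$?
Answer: $849733$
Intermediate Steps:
$n = 0$ ($n = 0^{2} = 0$)
$K = 1296$ ($K = 0 + 6^{4} = 0 + 1296 = 1296$)
$m = 839029$ ($m = \frac{1296^{2} - 1558}{2} = \frac{1679616 - 1558}{2} = \frac{1}{2} \cdot 1678058 = 839029$)
$\left(3284 + R\right) + m = \left(3284 + 7420\right) + 839029 = 10704 + 839029 = 849733$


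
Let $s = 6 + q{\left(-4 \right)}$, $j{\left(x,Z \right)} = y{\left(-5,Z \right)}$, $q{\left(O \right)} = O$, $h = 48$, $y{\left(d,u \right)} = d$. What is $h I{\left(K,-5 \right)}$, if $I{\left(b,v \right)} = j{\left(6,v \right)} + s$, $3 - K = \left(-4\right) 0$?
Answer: $-144$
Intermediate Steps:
$j{\left(x,Z \right)} = -5$
$K = 3$ ($K = 3 - \left(-4\right) 0 = 3 - 0 = 3 + 0 = 3$)
$s = 2$ ($s = 6 - 4 = 2$)
$I{\left(b,v \right)} = -3$ ($I{\left(b,v \right)} = -5 + 2 = -3$)
$h I{\left(K,-5 \right)} = 48 \left(-3\right) = -144$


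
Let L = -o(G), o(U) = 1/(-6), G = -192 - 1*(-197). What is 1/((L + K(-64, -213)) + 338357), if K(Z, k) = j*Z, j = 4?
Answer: 6/2028607 ≈ 2.9577e-6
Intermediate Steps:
G = 5 (G = -192 + 197 = 5)
K(Z, k) = 4*Z
o(U) = -⅙
L = ⅙ (L = -1*(-⅙) = ⅙ ≈ 0.16667)
1/((L + K(-64, -213)) + 338357) = 1/((⅙ + 4*(-64)) + 338357) = 1/((⅙ - 256) + 338357) = 1/(-1535/6 + 338357) = 1/(2028607/6) = 6/2028607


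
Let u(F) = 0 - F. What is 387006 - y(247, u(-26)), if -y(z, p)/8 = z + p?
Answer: 389190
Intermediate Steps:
u(F) = -F
y(z, p) = -8*p - 8*z (y(z, p) = -8*(z + p) = -8*(p + z) = -8*p - 8*z)
387006 - y(247, u(-26)) = 387006 - (-(-8)*(-26) - 8*247) = 387006 - (-8*26 - 1976) = 387006 - (-208 - 1976) = 387006 - 1*(-2184) = 387006 + 2184 = 389190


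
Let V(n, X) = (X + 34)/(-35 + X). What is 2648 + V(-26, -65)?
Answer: 264831/100 ≈ 2648.3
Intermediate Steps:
V(n, X) = (34 + X)/(-35 + X)
2648 + V(-26, -65) = 2648 + (34 - 65)/(-35 - 65) = 2648 - 31/(-100) = 2648 - 1/100*(-31) = 2648 + 31/100 = 264831/100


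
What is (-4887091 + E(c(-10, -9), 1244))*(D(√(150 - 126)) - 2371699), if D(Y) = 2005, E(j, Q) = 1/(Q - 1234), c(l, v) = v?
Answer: 57904549915923/5 ≈ 1.1581e+13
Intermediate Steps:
E(j, Q) = 1/(-1234 + Q)
(-4887091 + E(c(-10, -9), 1244))*(D(√(150 - 126)) - 2371699) = (-4887091 + 1/(-1234 + 1244))*(2005 - 2371699) = (-4887091 + 1/10)*(-2369694) = (-4887091 + ⅒)*(-2369694) = -48870909/10*(-2369694) = 57904549915923/5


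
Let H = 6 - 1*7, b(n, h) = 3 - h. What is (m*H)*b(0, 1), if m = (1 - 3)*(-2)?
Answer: -8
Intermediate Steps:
H = -1 (H = 6 - 7 = -1)
m = 4 (m = -2*(-2) = 4)
(m*H)*b(0, 1) = (4*(-1))*(3 - 1*1) = -4*(3 - 1) = -4*2 = -8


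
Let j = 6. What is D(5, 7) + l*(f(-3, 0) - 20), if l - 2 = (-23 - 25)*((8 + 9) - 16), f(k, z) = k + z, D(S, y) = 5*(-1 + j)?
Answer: 1083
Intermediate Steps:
D(S, y) = 25 (D(S, y) = 5*(-1 + 6) = 5*5 = 25)
l = -46 (l = 2 + (-23 - 25)*((8 + 9) - 16) = 2 - 48*(17 - 16) = 2 - 48*1 = 2 - 48 = -46)
D(5, 7) + l*(f(-3, 0) - 20) = 25 - 46*((-3 + 0) - 20) = 25 - 46*(-3 - 20) = 25 - 46*(-23) = 25 + 1058 = 1083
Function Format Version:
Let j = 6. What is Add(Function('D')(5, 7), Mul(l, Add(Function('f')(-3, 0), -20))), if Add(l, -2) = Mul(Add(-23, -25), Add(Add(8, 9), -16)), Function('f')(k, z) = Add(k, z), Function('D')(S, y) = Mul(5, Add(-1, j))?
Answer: 1083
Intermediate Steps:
Function('D')(S, y) = 25 (Function('D')(S, y) = Mul(5, Add(-1, 6)) = Mul(5, 5) = 25)
l = -46 (l = Add(2, Mul(Add(-23, -25), Add(Add(8, 9), -16))) = Add(2, Mul(-48, Add(17, -16))) = Add(2, Mul(-48, 1)) = Add(2, -48) = -46)
Add(Function('D')(5, 7), Mul(l, Add(Function('f')(-3, 0), -20))) = Add(25, Mul(-46, Add(Add(-3, 0), -20))) = Add(25, Mul(-46, Add(-3, -20))) = Add(25, Mul(-46, -23)) = Add(25, 1058) = 1083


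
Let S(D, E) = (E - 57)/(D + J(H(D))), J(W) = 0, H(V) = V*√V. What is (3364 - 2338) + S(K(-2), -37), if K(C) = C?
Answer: 1073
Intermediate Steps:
H(V) = V^(3/2)
S(D, E) = (-57 + E)/D (S(D, E) = (E - 57)/(D + 0) = (-57 + E)/D)
(3364 - 2338) + S(K(-2), -37) = (3364 - 2338) + (-57 - 37)/(-2) = 1026 - ½*(-94) = 1026 + 47 = 1073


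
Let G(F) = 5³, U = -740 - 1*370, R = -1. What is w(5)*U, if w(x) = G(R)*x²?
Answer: -3468750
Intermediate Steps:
U = -1110 (U = -740 - 370 = -1110)
G(F) = 125
w(x) = 125*x²
w(5)*U = (125*5²)*(-1110) = (125*25)*(-1110) = 3125*(-1110) = -3468750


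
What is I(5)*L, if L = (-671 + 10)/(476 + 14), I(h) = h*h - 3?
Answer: -7271/245 ≈ -29.678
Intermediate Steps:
I(h) = -3 + h**2 (I(h) = h**2 - 3 = -3 + h**2)
L = -661/490 ≈ -1.3490
I(5)*L = (-3 + 5**2)*(-661/490) = (-3 + 25)*(-661/490) = 22*(-661/490) = -7271/245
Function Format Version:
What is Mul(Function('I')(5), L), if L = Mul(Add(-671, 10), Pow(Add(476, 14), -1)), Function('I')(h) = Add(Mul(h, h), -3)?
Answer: Rational(-7271, 245) ≈ -29.678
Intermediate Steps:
Function('I')(h) = Add(-3, Pow(h, 2)) (Function('I')(h) = Add(Pow(h, 2), -3) = Add(-3, Pow(h, 2)))
L = Rational(-661, 490) (L = Mul(-661, Pow(490, -1)) = Mul(-661, Rational(1, 490)) = Rational(-661, 490) ≈ -1.3490)
Mul(Function('I')(5), L) = Mul(Add(-3, Pow(5, 2)), Rational(-661, 490)) = Mul(Add(-3, 25), Rational(-661, 490)) = Mul(22, Rational(-661, 490)) = Rational(-7271, 245)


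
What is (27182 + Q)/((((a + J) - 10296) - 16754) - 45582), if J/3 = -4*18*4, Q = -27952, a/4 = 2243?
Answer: 385/32262 ≈ 0.011934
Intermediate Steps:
a = 8972 (a = 4*2243 = 8972)
J = -864 (J = 3*(-4*18*4) = 3*(-72*4) = 3*(-288) = -864)
(27182 + Q)/((((a + J) - 10296) - 16754) - 45582) = (27182 - 27952)/((((8972 - 864) - 10296) - 16754) - 45582) = -770/(((8108 - 10296) - 16754) - 45582) = -770/((-2188 - 16754) - 45582) = -770/(-18942 - 45582) = -770/(-64524) = -770*(-1/64524) = 385/32262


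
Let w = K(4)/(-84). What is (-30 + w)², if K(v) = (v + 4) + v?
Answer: 44521/49 ≈ 908.59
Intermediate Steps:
K(v) = 4 + 2*v (K(v) = (4 + v) + v = 4 + 2*v)
w = -⅐ (w = (4 + 2*4)/(-84) = (4 + 8)*(-1/84) = 12*(-1/84) = -⅐ ≈ -0.14286)
(-30 + w)² = (-30 - ⅐)² = (-211/7)² = 44521/49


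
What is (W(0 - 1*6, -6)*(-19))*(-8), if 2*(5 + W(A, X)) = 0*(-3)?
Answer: -760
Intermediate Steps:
W(A, X) = -5 (W(A, X) = -5 + (0*(-3))/2 = -5 + (½)*0 = -5 + 0 = -5)
(W(0 - 1*6, -6)*(-19))*(-8) = -5*(-19)*(-8) = 95*(-8) = -760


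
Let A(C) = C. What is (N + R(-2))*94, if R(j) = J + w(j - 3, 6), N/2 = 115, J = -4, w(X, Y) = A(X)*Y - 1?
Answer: 18330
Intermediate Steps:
w(X, Y) = -1 + X*Y (w(X, Y) = X*Y - 1 = -1 + X*Y)
N = 230 (N = 2*115 = 230)
R(j) = -23 + 6*j (R(j) = -4 + (-1 + (j - 3)*6) = -4 + (-1 + (-3 + j)*6) = -4 + (-1 + (-18 + 6*j)) = -4 + (-19 + 6*j) = -23 + 6*j)
(N + R(-2))*94 = (230 + (-23 + 6*(-2)))*94 = (230 + (-23 - 12))*94 = (230 - 35)*94 = 195*94 = 18330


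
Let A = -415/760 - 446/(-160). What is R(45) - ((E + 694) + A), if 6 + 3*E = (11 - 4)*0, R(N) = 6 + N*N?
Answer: 2031873/1520 ≈ 1336.8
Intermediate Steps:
R(N) = 6 + N²
E = -2 (E = -2 + ((11 - 4)*0)/3 = -2 + (7*0)/3 = -2 + (⅓)*0 = -2 + 0 = -2)
A = 3407/1520 (A = -415*1/760 - 446*(-1/160) = -83/152 + 223/80 = 3407/1520 ≈ 2.2414)
R(45) - ((E + 694) + A) = (6 + 45²) - ((-2 + 694) + 3407/1520) = (6 + 2025) - (692 + 3407/1520) = 2031 - 1*1055247/1520 = 2031 - 1055247/1520 = 2031873/1520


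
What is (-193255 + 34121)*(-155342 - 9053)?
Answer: 26160833930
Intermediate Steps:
(-193255 + 34121)*(-155342 - 9053) = -159134*(-164395) = 26160833930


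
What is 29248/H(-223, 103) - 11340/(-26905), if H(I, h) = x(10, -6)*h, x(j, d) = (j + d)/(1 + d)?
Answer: -196495756/554243 ≈ -354.53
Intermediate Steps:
x(j, d) = (d + j)/(1 + d)
H(I, h) = -4*h/5 (H(I, h) = ((-6 + 10)/(1 - 6))*h = (4/(-5))*h = (-1/5*4)*h = -4*h/5)
29248/H(-223, 103) - 11340/(-26905) = 29248/((-4/5*103)) - 11340/(-26905) = 29248/(-412/5) - 11340*(-1/26905) = 29248*(-5/412) + 2268/5381 = -36560/103 + 2268/5381 = -196495756/554243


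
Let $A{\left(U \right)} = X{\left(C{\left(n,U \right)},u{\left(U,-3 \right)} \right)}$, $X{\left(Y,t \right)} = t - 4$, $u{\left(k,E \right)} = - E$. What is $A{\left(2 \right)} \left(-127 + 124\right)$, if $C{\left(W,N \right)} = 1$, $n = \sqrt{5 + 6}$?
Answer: $3$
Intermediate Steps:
$n = \sqrt{11} \approx 3.3166$
$X{\left(Y,t \right)} = -4 + t$
$A{\left(U \right)} = -1$ ($A{\left(U \right)} = -4 - -3 = -4 + 3 = -1$)
$A{\left(2 \right)} \left(-127 + 124\right) = - (-127 + 124) = \left(-1\right) \left(-3\right) = 3$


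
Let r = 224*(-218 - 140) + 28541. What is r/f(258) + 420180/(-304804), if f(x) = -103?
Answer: 3925038216/7848703 ≈ 500.09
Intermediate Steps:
r = -51651 (r = 224*(-358) + 28541 = -80192 + 28541 = -51651)
r/f(258) + 420180/(-304804) = -51651/(-103) + 420180/(-304804) = -51651*(-1/103) + 420180*(-1/304804) = 51651/103 - 105045/76201 = 3925038216/7848703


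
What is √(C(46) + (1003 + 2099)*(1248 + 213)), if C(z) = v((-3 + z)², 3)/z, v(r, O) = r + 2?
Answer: √9589843698/46 ≈ 2128.9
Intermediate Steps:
v(r, O) = 2 + r
C(z) = (2 + (-3 + z)²)/z
√(C(46) + (1003 + 2099)*(1248 + 213)) = √((2 + (-3 + 46)²)/46 + (1003 + 2099)*(1248 + 213)) = √((2 + 43²)/46 + 3102*1461) = √((2 + 1849)/46 + 4532022) = √((1/46)*1851 + 4532022) = √(1851/46 + 4532022) = √(208474863/46) = √9589843698/46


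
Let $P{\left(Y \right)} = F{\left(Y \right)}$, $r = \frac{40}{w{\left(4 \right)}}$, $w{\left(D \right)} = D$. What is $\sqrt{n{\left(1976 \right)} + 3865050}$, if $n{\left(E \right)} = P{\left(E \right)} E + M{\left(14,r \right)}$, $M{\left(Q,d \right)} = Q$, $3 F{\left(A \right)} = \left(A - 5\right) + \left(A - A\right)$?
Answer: $4 \sqrt{322706} \approx 2272.3$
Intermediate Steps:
$F{\left(A \right)} = - \frac{5}{3} + \frac{A}{3}$ ($F{\left(A \right)} = \frac{\left(A - 5\right) + \left(A - A\right)}{3} = \frac{\left(-5 + A\right) + 0}{3} = \frac{-5 + A}{3} = - \frac{5}{3} + \frac{A}{3}$)
$r = 10$ ($r = \frac{40}{4} = 40 \cdot \frac{1}{4} = 10$)
$P{\left(Y \right)} = - \frac{5}{3} + \frac{Y}{3}$
$n{\left(E \right)} = 14 + E \left(- \frac{5}{3} + \frac{E}{3}\right)$ ($n{\left(E \right)} = \left(- \frac{5}{3} + \frac{E}{3}\right) E + 14 = E \left(- \frac{5}{3} + \frac{E}{3}\right) + 14 = 14 + E \left(- \frac{5}{3} + \frac{E}{3}\right)$)
$\sqrt{n{\left(1976 \right)} + 3865050} = \sqrt{\left(14 + \frac{1}{3} \cdot 1976 \left(-5 + 1976\right)\right) + 3865050} = \sqrt{\left(14 + \frac{1}{3} \cdot 1976 \cdot 1971\right) + 3865050} = \sqrt{\left(14 + 1298232\right) + 3865050} = \sqrt{1298246 + 3865050} = \sqrt{5163296} = 4 \sqrt{322706}$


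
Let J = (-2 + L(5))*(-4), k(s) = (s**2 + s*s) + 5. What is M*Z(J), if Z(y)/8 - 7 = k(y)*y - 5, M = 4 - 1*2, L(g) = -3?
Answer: 257632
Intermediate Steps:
M = 2 (M = 4 - 2 = 2)
k(s) = 5 + 2*s**2 (k(s) = (s**2 + s**2) + 5 = 2*s**2 + 5 = 5 + 2*s**2)
J = 20 (J = (-2 - 3)*(-4) = -5*(-4) = 20)
Z(y) = 16 + 8*y*(5 + 2*y**2) (Z(y) = 56 + 8*((5 + 2*y**2)*y - 5) = 56 + 8*(y*(5 + 2*y**2) - 5) = 56 + 8*(-5 + y*(5 + 2*y**2)) = 56 + (-40 + 8*y*(5 + 2*y**2)) = 16 + 8*y*(5 + 2*y**2))
M*Z(J) = 2*(16 + 16*20**3 + 40*20) = 2*(16 + 16*8000 + 800) = 2*(16 + 128000 + 800) = 2*128816 = 257632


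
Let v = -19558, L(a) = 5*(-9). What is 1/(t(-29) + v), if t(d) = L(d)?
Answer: -1/19603 ≈ -5.1013e-5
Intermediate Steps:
L(a) = -45
t(d) = -45
1/(t(-29) + v) = 1/(-45 - 19558) = 1/(-19603) = -1/19603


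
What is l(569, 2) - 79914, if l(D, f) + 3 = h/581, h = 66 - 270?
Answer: -46431981/581 ≈ -79917.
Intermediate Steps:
h = -204
l(D, f) = -1947/581 (l(D, f) = -3 - 204/581 = -1947/581)
l(569, 2) - 79914 = -1947/581 - 79914 = -46431981/581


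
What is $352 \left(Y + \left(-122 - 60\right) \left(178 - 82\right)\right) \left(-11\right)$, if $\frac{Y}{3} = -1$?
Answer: $67663200$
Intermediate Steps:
$Y = -3$ ($Y = 3 \left(-1\right) = -3$)
$352 \left(Y + \left(-122 - 60\right) \left(178 - 82\right)\right) \left(-11\right) = 352 \left(-3 + \left(-122 - 60\right) \left(178 - 82\right)\right) \left(-11\right) = 352 \left(-3 - 17472\right) \left(-11\right) = 352 \left(-17475\right) \left(-11\right) = \left(-6151200\right) \left(-11\right) = 67663200$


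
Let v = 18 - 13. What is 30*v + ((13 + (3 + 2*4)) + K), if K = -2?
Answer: 172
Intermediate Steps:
v = 5
30*v + ((13 + (3 + 2*4)) + K) = 30*5 + ((13 + (3 + 2*4)) - 2) = 150 + ((13 + (3 + 8)) - 2) = 150 + ((13 + 11) - 2) = 150 + (24 - 2) = 150 + 22 = 172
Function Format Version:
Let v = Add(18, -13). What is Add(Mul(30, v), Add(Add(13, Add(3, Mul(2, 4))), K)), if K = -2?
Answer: 172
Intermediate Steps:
v = 5
Add(Mul(30, v), Add(Add(13, Add(3, Mul(2, 4))), K)) = Add(Mul(30, 5), Add(Add(13, Add(3, Mul(2, 4))), -2)) = Add(150, Add(Add(13, Add(3, 8)), -2)) = Add(150, Add(Add(13, 11), -2)) = Add(150, Add(24, -2)) = Add(150, 22) = 172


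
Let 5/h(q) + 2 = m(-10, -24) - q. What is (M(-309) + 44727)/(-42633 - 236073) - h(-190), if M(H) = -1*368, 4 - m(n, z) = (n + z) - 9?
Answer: -2363579/13099182 ≈ -0.18044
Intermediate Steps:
m(n, z) = 13 - n - z (m(n, z) = 4 - ((n + z) - 9) = 4 - (-9 + n + z) = 4 + (9 - n - z) = 13 - n - z)
M(H) = -368
h(q) = 5/(45 - q) (h(q) = 5/(-2 + ((13 - 1*(-10) - 1*(-24)) - q)) = 5/(-2 + ((13 + 10 + 24) - q)) = 5/(-2 + (47 - q)) = 5/(45 - q))
(M(-309) + 44727)/(-42633 - 236073) - h(-190) = (-368 + 44727)/(-42633 - 236073) - (-5)/(-45 - 190) = 44359/(-278706) - (-5)/(-235) = 44359*(-1/278706) - (-5)*(-1)/235 = -44359/278706 - 1*1/47 = -44359/278706 - 1/47 = -2363579/13099182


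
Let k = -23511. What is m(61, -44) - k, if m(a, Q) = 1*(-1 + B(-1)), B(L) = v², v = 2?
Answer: 23514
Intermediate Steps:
B(L) = 4 (B(L) = 2² = 4)
m(a, Q) = 3 (m(a, Q) = 1*(-1 + 4) = 1*3 = 3)
m(61, -44) - k = 3 - 1*(-23511) = 3 + 23511 = 23514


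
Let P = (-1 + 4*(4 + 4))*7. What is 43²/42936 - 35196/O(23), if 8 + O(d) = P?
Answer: -1510789015/8973624 ≈ -168.36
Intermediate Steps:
P = 217 (P = (-1 + 4*8)*7 = (-1 + 32)*7 = 31*7 = 217)
O(d) = 209 (O(d) = -8 + 217 = 209)
43²/42936 - 35196/O(23) = 43²/42936 - 35196/209 = 1849*(1/42936) - 35196*1/209 = 1849/42936 - 35196/209 = -1510789015/8973624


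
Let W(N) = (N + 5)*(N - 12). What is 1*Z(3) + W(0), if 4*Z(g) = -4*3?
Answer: -63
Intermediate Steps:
W(N) = (-12 + N)*(5 + N) (W(N) = (5 + N)*(-12 + N) = (-12 + N)*(5 + N))
Z(g) = -3 (Z(g) = (-4*3)/4 = (¼)*(-12) = -3)
1*Z(3) + W(0) = 1*(-3) + (-60 + 0² - 7*0) = -3 + (-60 + 0 + 0) = -3 - 60 = -63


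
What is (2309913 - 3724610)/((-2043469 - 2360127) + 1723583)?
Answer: 1414697/2680013 ≈ 0.52787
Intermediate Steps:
(2309913 - 3724610)/((-2043469 - 2360127) + 1723583) = -1414697/(-4403596 + 1723583) = -1414697/(-2680013) = -1414697*(-1/2680013) = 1414697/2680013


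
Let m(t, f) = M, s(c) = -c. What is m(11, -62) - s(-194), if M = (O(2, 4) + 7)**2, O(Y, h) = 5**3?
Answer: 17230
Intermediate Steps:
O(Y, h) = 125
M = 17424 (M = (125 + 7)**2 = 132**2 = 17424)
m(t, f) = 17424
m(11, -62) - s(-194) = 17424 - (-1)*(-194) = 17424 - 1*194 = 17424 - 194 = 17230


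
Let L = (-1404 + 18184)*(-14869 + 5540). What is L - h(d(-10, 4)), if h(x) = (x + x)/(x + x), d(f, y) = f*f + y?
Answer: -156540621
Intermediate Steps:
d(f, y) = y + f² (d(f, y) = f² + y = y + f²)
h(x) = 1 (h(x) = (2*x)/((2*x)) = (2*x)*(1/(2*x)) = 1)
L = -156540620 (L = 16780*(-9329) = -156540620)
L - h(d(-10, 4)) = -156540620 - 1*1 = -156540620 - 1 = -156540621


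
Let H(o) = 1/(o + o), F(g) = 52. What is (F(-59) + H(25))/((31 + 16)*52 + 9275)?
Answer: 2601/585950 ≈ 0.0044389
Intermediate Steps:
H(o) = 1/(2*o)
(F(-59) + H(25))/((31 + 16)*52 + 9275) = (52 + (1/2)/25)/((31 + 16)*52 + 9275) = (52 + (1/2)*(1/25))/(47*52 + 9275) = (52 + 1/50)/(2444 + 9275) = (2601/50)/11719 = (2601/50)*(1/11719) = 2601/585950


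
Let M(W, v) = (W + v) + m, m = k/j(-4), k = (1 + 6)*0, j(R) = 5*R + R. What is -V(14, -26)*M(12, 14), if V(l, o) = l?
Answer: -364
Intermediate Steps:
j(R) = 6*R
k = 0 (k = 7*0 = 0)
m = 0 (m = 0/((6*(-4))) = 0/(-24) = 0*(-1/24) = 0)
M(W, v) = W + v (M(W, v) = (W + v) + 0 = W + v)
-V(14, -26)*M(12, 14) = -14*(12 + 14) = -14*26 = -1*364 = -364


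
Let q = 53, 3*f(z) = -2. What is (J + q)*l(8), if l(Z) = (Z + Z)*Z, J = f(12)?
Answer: 20096/3 ≈ 6698.7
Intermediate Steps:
f(z) = -2/3 (f(z) = (1/3)*(-2) = -2/3)
J = -2/3 ≈ -0.66667
l(Z) = 2*Z**2 (l(Z) = (2*Z)*Z = 2*Z**2)
(J + q)*l(8) = (-2/3 + 53)*(2*8**2) = 157*(2*64)/3 = (157/3)*128 = 20096/3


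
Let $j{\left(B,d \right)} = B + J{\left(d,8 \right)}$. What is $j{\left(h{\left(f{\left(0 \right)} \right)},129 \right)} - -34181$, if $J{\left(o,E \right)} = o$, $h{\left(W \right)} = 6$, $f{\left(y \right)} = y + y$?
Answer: $34316$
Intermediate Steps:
$f{\left(y \right)} = 2 y$
$j{\left(B,d \right)} = B + d$
$j{\left(h{\left(f{\left(0 \right)} \right)},129 \right)} - -34181 = \left(6 + 129\right) - -34181 = 135 + 34181 = 34316$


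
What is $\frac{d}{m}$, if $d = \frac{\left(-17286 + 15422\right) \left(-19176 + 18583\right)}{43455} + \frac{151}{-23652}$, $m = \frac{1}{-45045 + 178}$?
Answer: $- \frac{390899606729911}{342599220} \approx -1.141 \cdot 10^{6}$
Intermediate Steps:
$m = - \frac{1}{44867}$ ($m = \frac{1}{-44867} = - \frac{1}{44867} \approx -2.2288 \cdot 10^{-5}$)
$d = \frac{8712407933}{342599220}$ ($d = \left(-1864\right) \left(-593\right) \frac{1}{43455} + 151 \left(- \frac{1}{23652}\right) = 1105352 \cdot \frac{1}{43455} - \frac{151}{23652} = \frac{1105352}{43455} - \frac{151}{23652} = \frac{8712407933}{342599220} \approx 25.43$)
$\frac{d}{m} = \frac{8712407933}{342599220 \left(- \frac{1}{44867}\right)} = \frac{8712407933}{342599220} \left(-44867\right) = - \frac{390899606729911}{342599220}$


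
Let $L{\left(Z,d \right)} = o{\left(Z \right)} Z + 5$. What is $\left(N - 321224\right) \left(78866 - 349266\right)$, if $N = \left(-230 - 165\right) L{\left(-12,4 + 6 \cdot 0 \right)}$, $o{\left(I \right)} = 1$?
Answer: $86111313600$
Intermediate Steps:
$L{\left(Z,d \right)} = 5 + Z$ ($L{\left(Z,d \right)} = 1 Z + 5 = Z + 5 = 5 + Z$)
$N = 2765$ ($N = \left(-230 - 165\right) \left(5 - 12\right) = \left(-395\right) \left(-7\right) = 2765$)
$\left(N - 321224\right) \left(78866 - 349266\right) = \left(2765 - 321224\right) \left(78866 - 349266\right) = \left(-318459\right) \left(-270400\right) = 86111313600$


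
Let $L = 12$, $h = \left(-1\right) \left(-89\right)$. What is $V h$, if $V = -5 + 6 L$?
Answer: $5963$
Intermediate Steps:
$h = 89$
$V = 67$ ($V = -5 + 6 \cdot 12 = -5 + 72 = 67$)
$V h = 67 \cdot 89 = 5963$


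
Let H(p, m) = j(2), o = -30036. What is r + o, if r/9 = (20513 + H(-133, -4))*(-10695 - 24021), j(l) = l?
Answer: -6409818696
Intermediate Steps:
H(p, m) = 2
r = -6409788660 (r = 9*((20513 + 2)*(-10695 - 24021)) = 9*(20515*(-34716)) = 9*(-712198740) = -6409788660)
r + o = -6409788660 - 30036 = -6409818696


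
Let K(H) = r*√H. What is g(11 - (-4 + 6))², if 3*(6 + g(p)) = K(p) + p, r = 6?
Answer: 9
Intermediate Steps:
K(H) = 6*√H
g(p) = -6 + 2*√p + p/3 (g(p) = -6 + (6*√p + p)/3 = -6 + (p + 6*√p)/3 = -6 + (2*√p + p/3) = -6 + 2*√p + p/3)
g(11 - (-4 + 6))² = (-6 + 2*√(11 - (-4 + 6)) + (11 - (-4 + 6))/3)² = (-6 + 2*√(11 - 1*2) + (11 - 1*2)/3)² = (-6 + 2*√(11 - 2) + (11 - 2)/3)² = (-6 + 2*√9 + (⅓)*9)² = (-6 + 2*3 + 3)² = (-6 + 6 + 3)² = 3² = 9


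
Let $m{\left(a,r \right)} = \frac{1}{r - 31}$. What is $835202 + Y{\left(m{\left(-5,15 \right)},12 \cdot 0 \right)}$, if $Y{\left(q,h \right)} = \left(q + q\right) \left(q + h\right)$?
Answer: $\frac{106905857}{128} \approx 8.352 \cdot 10^{5}$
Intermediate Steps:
$m{\left(a,r \right)} = \frac{1}{-31 + r}$
$Y{\left(q,h \right)} = 2 q \left(h + q\right)$
$835202 + Y{\left(m{\left(-5,15 \right)},12 \cdot 0 \right)} = 835202 + \frac{2 \left(12 \cdot 0 + \frac{1}{-31 + 15}\right)}{-31 + 15} = 835202 + \frac{2 \left(0 + \frac{1}{-16}\right)}{-16} = 835202 + 2 \left(- \frac{1}{16}\right) \left(0 - \frac{1}{16}\right) = 835202 + 2 \left(- \frac{1}{16}\right) \left(- \frac{1}{16}\right) = 835202 + \frac{1}{128} = \frac{106905857}{128}$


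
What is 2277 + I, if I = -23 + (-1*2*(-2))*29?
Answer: 2370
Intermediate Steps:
I = 93 (I = -23 - 2*(-2)*29 = -23 + 4*29 = -23 + 116 = 93)
2277 + I = 2277 + 93 = 2370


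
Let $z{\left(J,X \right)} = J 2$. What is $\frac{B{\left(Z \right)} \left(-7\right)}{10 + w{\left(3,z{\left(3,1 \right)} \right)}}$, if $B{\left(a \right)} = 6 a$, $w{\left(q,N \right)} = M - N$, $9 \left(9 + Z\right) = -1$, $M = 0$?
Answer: $\frac{287}{3} \approx 95.667$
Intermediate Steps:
$z{\left(J,X \right)} = 2 J$
$Z = - \frac{82}{9}$ ($Z = -9 + \frac{1}{9} \left(-1\right) = -9 - \frac{1}{9} = - \frac{82}{9} \approx -9.1111$)
$w{\left(q,N \right)} = - N$ ($w{\left(q,N \right)} = 0 - N = - N$)
$\frac{B{\left(Z \right)} \left(-7\right)}{10 + w{\left(3,z{\left(3,1 \right)} \right)}} = \frac{6 \left(- \frac{82}{9}\right) \left(-7\right)}{10 - 2 \cdot 3} = \frac{\left(- \frac{164}{3}\right) \left(-7\right)}{10 - 6} = \frac{1148}{3 \left(10 - 6\right)} = \frac{1148}{3 \cdot 4} = \frac{1148}{3} \cdot \frac{1}{4} = \frac{287}{3}$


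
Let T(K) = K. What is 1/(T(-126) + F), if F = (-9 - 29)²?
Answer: 1/1318 ≈ 0.00075873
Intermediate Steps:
F = 1444 (F = (-38)² = 1444)
1/(T(-126) + F) = 1/(-126 + 1444) = 1/1318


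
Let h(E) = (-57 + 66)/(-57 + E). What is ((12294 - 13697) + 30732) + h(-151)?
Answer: 6100423/208 ≈ 29329.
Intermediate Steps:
h(E) = 9/(-57 + E)
((12294 - 13697) + 30732) + h(-151) = ((12294 - 13697) + 30732) + 9/(-57 - 151) = (-1403 + 30732) + 9/(-208) = 29329 + 9*(-1/208) = 29329 - 9/208 = 6100423/208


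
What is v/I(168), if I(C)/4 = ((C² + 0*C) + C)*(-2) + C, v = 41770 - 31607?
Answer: -10163/226464 ≈ -0.044877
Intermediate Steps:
v = 10163
I(C) = -8*C² - 4*C (I(C) = 4*(((C² + 0*C) + C)*(-2) + C) = 4*(((C² + 0) + C)*(-2) + C) = 4*((C² + C)*(-2) + C) = 4*((C + C²)*(-2) + C) = 4*((-2*C - 2*C²) + C) = 4*(-C - 2*C²) = -8*C² - 4*C)
v/I(168) = 10163/((-4*168*(1 + 2*168))) = 10163/((-4*168*(1 + 336))) = 10163/((-4*168*337)) = 10163/(-226464) = 10163*(-1/226464) = -10163/226464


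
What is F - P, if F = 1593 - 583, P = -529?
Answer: 1539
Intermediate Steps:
F = 1010
F - P = 1010 - 1*(-529) = 1010 + 529 = 1539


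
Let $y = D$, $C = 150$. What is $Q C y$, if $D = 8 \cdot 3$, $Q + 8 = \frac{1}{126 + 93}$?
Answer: $- \frac{2101200}{73} \approx -28784.0$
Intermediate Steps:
$Q = - \frac{1751}{219}$ ($Q = -8 + \frac{1}{126 + 93} = -8 + \frac{1}{219} = - \frac{1751}{219} \approx -7.9954$)
$D = 24$
$y = 24$
$Q C y = \left(- \frac{1751}{219}\right) 150 \cdot 24 = \left(- \frac{87550}{73}\right) 24 = - \frac{2101200}{73}$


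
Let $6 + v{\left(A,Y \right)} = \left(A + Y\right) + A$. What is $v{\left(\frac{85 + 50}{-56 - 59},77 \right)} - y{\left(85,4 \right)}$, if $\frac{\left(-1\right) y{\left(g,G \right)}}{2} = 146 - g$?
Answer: $\frac{4385}{23} \approx 190.65$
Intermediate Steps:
$y{\left(g,G \right)} = -292 + 2 g$ ($y{\left(g,G \right)} = - 2 \left(146 - g\right) = -292 + 2 g$)
$v{\left(A,Y \right)} = -6 + Y + 2 A$ ($v{\left(A,Y \right)} = -6 + \left(\left(A + Y\right) + A\right) = -6 + \left(Y + 2 A\right) = -6 + Y + 2 A$)
$v{\left(\frac{85 + 50}{-56 - 59},77 \right)} - y{\left(85,4 \right)} = \left(-6 + 77 + 2 \frac{85 + 50}{-56 - 59}\right) - \left(-292 + 2 \cdot 85\right) = \left(-6 + 77 + 2 \frac{135}{-115}\right) - \left(-292 + 170\right) = \left(-6 + 77 + 2 \cdot 135 \left(- \frac{1}{115}\right)\right) - -122 = \left(-6 + 77 + 2 \left(- \frac{27}{23}\right)\right) + 122 = \left(-6 + 77 - \frac{54}{23}\right) + 122 = \frac{1579}{23} + 122 = \frac{4385}{23}$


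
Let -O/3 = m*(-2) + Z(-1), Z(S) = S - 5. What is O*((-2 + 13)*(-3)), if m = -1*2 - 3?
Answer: 396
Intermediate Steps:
Z(S) = -5 + S
m = -5 (m = -2 - 3 = -5)
O = -12 (O = -3*(-5*(-2) + (-5 - 1)) = -3*(10 - 6) = -3*4 = -12)
O*((-2 + 13)*(-3)) = -12*(-2 + 13)*(-3) = -132*(-3) = -12*(-33) = 396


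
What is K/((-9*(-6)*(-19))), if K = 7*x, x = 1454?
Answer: -5089/513 ≈ -9.9201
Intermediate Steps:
K = 10178 (K = 7*1454 = 10178)
K/((-9*(-6)*(-19))) = 10178/((-9*(-6)*(-19))) = 10178/((54*(-19))) = 10178/(-1026) = 10178*(-1/1026) = -5089/513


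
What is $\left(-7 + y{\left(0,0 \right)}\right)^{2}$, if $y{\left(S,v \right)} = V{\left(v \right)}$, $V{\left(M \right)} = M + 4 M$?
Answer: $49$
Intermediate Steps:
$V{\left(M \right)} = 5 M$
$y{\left(S,v \right)} = 5 v$
$\left(-7 + y{\left(0,0 \right)}\right)^{2} = \left(-7 + 5 \cdot 0\right)^{2} = \left(-7 + 0\right)^{2} = \left(-7\right)^{2} = 49$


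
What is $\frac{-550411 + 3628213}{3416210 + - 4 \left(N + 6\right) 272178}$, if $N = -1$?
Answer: $- \frac{118377}{77975} \approx -1.5181$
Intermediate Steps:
$\frac{-550411 + 3628213}{3416210 + - 4 \left(N + 6\right) 272178} = \frac{-550411 + 3628213}{3416210 + - 4 \left(-1 + 6\right) 272178} = \frac{3077802}{3416210 + \left(-4\right) 5 \cdot 272178} = \frac{3077802}{3416210 - 5443560} = \frac{3077802}{-2027350} = 3077802 \left(- \frac{1}{2027350}\right) = - \frac{118377}{77975}$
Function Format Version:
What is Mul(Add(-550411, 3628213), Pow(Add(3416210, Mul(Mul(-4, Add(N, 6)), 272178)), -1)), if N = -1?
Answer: Rational(-118377, 77975) ≈ -1.5181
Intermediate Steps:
Mul(Add(-550411, 3628213), Pow(Add(3416210, Mul(Mul(-4, Add(N, 6)), 272178)), -1)) = Mul(Add(-550411, 3628213), Pow(Add(3416210, Mul(Mul(-4, Add(-1, 6)), 272178)), -1)) = Mul(3077802, Pow(Add(3416210, Mul(Mul(-4, 5), 272178)), -1)) = Mul(3077802, Pow(Add(3416210, Mul(-20, 272178)), -1)) = Mul(3077802, Pow(Add(3416210, -5443560), -1)) = Mul(3077802, Pow(-2027350, -1)) = Mul(3077802, Rational(-1, 2027350)) = Rational(-118377, 77975)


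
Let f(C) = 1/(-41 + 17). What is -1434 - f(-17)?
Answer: -34415/24 ≈ -1434.0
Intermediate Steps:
f(C) = -1/24 (f(C) = 1/(-24) = -1/24)
-1434 - f(-17) = -1434 - 1*(-1/24) = -1434 + 1/24 = -34415/24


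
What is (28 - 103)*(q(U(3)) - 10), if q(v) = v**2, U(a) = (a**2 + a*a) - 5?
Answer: -11925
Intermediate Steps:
U(a) = -5 + 2*a**2 (U(a) = (a**2 + a**2) - 5 = 2*a**2 - 5 = -5 + 2*a**2)
(28 - 103)*(q(U(3)) - 10) = (28 - 103)*((-5 + 2*3**2)**2 - 10) = -75*((-5 + 2*9)**2 - 10) = -75*((-5 + 18)**2 - 10) = -75*(13**2 - 10) = -75*(169 - 10) = -75*159 = -11925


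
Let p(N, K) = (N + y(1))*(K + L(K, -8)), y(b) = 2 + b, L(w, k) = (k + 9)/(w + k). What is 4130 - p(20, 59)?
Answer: 141400/51 ≈ 2772.5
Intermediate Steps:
L(w, k) = (9 + k)/(k + w)
p(N, K) = (3 + N)*(K + 1/(-8 + K)) (p(N, K) = (N + (2 + 1))*(K + (9 - 8)/(-8 + K)) = (N + 3)*(K + 1/(-8 + K)) = (3 + N)*(K + 1/(-8 + K)))
4130 - p(20, 59) = 4130 - (3 + 20 + 59*(-8 + 59)*(3 + 20))/(-8 + 59) = 4130 - (3 + 20 + 59*51*23)/51 = 4130 - (3 + 20 + 69207)/51 = 4130 - 69230/51 = 141400/51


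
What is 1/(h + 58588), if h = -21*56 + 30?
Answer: 1/57442 ≈ 1.7409e-5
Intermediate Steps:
h = -1146 (h = -1176 + 30 = -1146)
1/(h + 58588) = 1/(-1146 + 58588) = 1/57442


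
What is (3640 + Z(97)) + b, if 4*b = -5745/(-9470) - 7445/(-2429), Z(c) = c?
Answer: 68785554399/18402104 ≈ 3737.9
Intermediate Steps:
b = 16891751/18402104 (b = (-5745/(-9470) - 7445/(-2429))/4 = (-5745*(-1/9470) - 7445*(-1/2429))/4 = (1149/1894 + 7445/2429)/4 = (¼)*(16891751/4600526) = 16891751/18402104 ≈ 0.91792)
(3640 + Z(97)) + b = (3640 + 97) + 16891751/18402104 = 3737 + 16891751/18402104 = 68785554399/18402104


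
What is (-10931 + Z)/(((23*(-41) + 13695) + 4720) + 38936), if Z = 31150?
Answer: 20219/56408 ≈ 0.35844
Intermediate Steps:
(-10931 + Z)/(((23*(-41) + 13695) + 4720) + 38936) = (-10931 + 31150)/(((23*(-41) + 13695) + 4720) + 38936) = 20219/(((-943 + 13695) + 4720) + 38936) = 20219/((12752 + 4720) + 38936) = 20219/(17472 + 38936) = 20219/56408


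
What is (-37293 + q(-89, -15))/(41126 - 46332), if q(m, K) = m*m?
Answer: 14686/2603 ≈ 5.6420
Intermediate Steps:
q(m, K) = m²
(-37293 + q(-89, -15))/(41126 - 46332) = (-37293 + (-89)²)/(41126 - 46332) = (-37293 + 7921)/(-5206) = -29372*(-1/5206) = 14686/2603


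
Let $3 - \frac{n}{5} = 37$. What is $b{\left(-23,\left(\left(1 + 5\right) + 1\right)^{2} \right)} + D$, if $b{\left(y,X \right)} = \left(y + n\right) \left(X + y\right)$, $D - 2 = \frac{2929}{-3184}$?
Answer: $- \frac{15973873}{3184} \approx -5016.9$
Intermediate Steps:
$n = -170$ ($n = 15 - 185 = -170$)
$D = \frac{3439}{3184}$ ($D = 2 + \frac{2929}{-3184} = 2 + 2929 \left(- \frac{1}{3184}\right) = 2 - \frac{2929}{3184} = \frac{3439}{3184} \approx 1.0801$)
$b{\left(y,X \right)} = \left(-170 + y\right) \left(X + y\right)$ ($b{\left(y,X \right)} = \left(y - 170\right) \left(X + y\right) = \left(-170 + y\right) \left(X + y\right)$)
$b{\left(-23,\left(\left(1 + 5\right) + 1\right)^{2} \right)} + D = \left(\left(-23\right)^{2} - 170 \left(\left(1 + 5\right) + 1\right)^{2} - -3910 + \left(\left(1 + 5\right) + 1\right)^{2} \left(-23\right)\right) + \frac{3439}{3184} = \left(529 - 170 \left(6 + 1\right)^{2} + 3910 + \left(6 + 1\right)^{2} \left(-23\right)\right) + \frac{3439}{3184} = \left(529 - 170 \cdot 7^{2} + 3910 + 7^{2} \left(-23\right)\right) + \frac{3439}{3184} = \left(529 - 8330 + 3910 + 49 \left(-23\right)\right) + \frac{3439}{3184} = \left(529 - 8330 + 3910 - 1127\right) + \frac{3439}{3184} = -5018 + \frac{3439}{3184} = - \frac{15973873}{3184}$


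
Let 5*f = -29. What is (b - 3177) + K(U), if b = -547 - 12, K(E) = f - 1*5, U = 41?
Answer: -18734/5 ≈ -3746.8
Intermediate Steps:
f = -29/5 (f = (⅕)*(-29) = -29/5 ≈ -5.8000)
K(E) = -54/5 (K(E) = -29/5 - 1*5 = -29/5 - 5 = -54/5)
b = -559
(b - 3177) + K(U) = (-559 - 3177) - 54/5 = -3736 - 54/5 = -18734/5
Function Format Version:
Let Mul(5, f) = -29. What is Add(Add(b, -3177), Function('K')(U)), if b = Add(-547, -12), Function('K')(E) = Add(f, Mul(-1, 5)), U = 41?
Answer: Rational(-18734, 5) ≈ -3746.8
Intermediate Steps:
f = Rational(-29, 5) (f = Mul(Rational(1, 5), -29) = Rational(-29, 5) ≈ -5.8000)
Function('K')(E) = Rational(-54, 5) (Function('K')(E) = Add(Rational(-29, 5), Mul(-1, 5)) = Add(Rational(-29, 5), -5) = Rational(-54, 5))
b = -559
Add(Add(b, -3177), Function('K')(U)) = Add(Add(-559, -3177), Rational(-54, 5)) = Add(-3736, Rational(-54, 5)) = Rational(-18734, 5)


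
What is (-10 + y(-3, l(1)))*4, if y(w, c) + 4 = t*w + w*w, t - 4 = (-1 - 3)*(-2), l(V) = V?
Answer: -164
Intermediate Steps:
t = 12 (t = 4 + (-1 - 3)*(-2) = 4 - 4*(-2) = 4 + 8 = 12)
y(w, c) = -4 + w² + 12*w (y(w, c) = -4 + (12*w + w*w) = -4 + (12*w + w²) = -4 + (w² + 12*w) = -4 + w² + 12*w)
(-10 + y(-3, l(1)))*4 = (-10 + (-4 + (-3)² + 12*(-3)))*4 = (-10 + (-4 + 9 - 36))*4 = (-10 - 31)*4 = -41*4 = -164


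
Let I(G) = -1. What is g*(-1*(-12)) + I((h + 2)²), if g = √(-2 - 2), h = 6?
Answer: -1 + 24*I ≈ -1.0 + 24.0*I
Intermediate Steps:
g = 2*I (g = √(-4) = 2*I ≈ 2.0*I)
g*(-1*(-12)) + I((h + 2)²) = (2*I)*(-1*(-12)) - 1 = (2*I)*12 - 1 = 24*I - 1 = -1 + 24*I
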